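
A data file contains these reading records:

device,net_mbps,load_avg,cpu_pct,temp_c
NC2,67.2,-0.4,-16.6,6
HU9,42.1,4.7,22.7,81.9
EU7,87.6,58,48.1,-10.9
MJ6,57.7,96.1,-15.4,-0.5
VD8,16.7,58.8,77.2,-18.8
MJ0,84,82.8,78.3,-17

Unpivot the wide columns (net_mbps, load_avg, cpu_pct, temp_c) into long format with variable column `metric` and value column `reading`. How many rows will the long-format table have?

6 device values × 4 melted columns = 24 rows.

24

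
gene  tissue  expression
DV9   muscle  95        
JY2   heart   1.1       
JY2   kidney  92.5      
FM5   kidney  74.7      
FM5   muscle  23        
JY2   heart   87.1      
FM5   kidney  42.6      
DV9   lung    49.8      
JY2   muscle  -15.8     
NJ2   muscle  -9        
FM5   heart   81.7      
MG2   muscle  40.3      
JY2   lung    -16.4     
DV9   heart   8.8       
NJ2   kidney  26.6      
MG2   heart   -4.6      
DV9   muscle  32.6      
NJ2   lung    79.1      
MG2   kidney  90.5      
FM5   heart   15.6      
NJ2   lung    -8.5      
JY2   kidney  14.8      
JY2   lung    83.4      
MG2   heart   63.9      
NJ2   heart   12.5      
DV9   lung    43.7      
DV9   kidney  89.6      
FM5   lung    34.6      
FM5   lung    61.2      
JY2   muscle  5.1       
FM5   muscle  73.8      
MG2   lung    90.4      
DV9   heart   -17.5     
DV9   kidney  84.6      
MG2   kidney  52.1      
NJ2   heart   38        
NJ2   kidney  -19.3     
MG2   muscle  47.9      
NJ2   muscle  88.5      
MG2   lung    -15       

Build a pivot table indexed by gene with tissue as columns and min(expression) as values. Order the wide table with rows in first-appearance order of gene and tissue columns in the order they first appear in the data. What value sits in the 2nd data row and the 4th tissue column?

-16.4

With rows in first-appearance order of gene, row 2 is gene=JY2. tissue columns in first-appearance order: muscle, heart, kidney, lung; column 4 is lung.
Long rows with gene=JY2, tissue=lung: min(-16.4, 83.4) = -16.4.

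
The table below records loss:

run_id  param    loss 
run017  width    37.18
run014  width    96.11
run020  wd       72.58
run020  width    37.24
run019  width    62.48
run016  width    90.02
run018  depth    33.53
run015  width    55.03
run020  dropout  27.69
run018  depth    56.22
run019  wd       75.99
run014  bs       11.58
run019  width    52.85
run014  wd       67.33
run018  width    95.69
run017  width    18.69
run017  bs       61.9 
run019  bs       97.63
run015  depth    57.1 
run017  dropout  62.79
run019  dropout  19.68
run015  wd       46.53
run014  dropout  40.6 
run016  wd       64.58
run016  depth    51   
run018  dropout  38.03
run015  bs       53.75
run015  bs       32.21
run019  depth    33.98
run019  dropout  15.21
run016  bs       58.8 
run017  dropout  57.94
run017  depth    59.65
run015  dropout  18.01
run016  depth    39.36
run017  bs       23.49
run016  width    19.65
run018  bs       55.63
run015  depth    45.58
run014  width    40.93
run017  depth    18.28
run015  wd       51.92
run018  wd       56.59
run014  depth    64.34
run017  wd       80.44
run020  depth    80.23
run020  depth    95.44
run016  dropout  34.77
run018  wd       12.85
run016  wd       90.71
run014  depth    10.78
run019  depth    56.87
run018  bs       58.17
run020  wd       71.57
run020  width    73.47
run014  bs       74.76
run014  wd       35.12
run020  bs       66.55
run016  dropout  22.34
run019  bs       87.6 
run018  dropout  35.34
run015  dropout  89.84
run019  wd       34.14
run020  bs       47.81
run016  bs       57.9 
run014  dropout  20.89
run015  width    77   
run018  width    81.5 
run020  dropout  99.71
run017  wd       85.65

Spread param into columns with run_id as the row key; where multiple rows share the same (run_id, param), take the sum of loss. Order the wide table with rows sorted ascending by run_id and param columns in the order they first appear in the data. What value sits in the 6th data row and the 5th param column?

With rows sorted ascending by run_id, row 6 is run_id=run019. param columns in first-appearance order: width, wd, depth, dropout, bs; column 5 is bs.
Long rows with run_id=run019, param=bs: 97.63 + 87.6 = 185.23.

185.23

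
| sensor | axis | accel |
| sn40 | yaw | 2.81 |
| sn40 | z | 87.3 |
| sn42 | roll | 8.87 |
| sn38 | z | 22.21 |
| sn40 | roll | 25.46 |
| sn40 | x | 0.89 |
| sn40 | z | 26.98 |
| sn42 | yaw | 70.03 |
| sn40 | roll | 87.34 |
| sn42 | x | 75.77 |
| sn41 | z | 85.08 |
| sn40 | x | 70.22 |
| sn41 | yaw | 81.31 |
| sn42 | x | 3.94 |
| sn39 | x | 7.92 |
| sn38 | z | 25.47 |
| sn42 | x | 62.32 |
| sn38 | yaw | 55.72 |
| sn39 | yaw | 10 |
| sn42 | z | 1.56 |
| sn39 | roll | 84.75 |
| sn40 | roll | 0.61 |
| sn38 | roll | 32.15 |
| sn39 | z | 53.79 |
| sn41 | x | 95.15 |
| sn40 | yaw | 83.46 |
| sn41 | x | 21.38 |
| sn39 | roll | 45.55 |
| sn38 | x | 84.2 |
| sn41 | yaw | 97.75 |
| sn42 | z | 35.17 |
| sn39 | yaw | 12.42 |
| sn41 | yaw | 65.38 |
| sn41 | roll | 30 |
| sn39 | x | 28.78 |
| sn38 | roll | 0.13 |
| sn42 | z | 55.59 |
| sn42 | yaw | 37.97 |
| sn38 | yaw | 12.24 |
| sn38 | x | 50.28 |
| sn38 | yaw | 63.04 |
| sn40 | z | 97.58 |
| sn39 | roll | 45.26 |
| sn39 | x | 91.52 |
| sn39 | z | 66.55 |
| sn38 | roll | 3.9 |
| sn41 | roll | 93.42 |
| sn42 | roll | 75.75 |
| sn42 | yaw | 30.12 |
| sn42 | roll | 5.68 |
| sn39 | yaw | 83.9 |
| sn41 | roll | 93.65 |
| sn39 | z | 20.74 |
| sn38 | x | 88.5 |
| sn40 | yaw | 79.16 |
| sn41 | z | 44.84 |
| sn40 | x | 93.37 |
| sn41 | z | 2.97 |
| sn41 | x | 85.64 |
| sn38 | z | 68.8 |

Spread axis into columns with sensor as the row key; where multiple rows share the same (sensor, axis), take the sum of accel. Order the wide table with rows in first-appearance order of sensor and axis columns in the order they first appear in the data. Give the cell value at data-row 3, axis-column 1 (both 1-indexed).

131

With rows in first-appearance order of sensor, row 3 is sensor=sn38. axis columns in first-appearance order: yaw, z, roll, x; column 1 is yaw.
Long rows with sensor=sn38, axis=yaw: 55.72 + 12.24 + 63.04 = 131.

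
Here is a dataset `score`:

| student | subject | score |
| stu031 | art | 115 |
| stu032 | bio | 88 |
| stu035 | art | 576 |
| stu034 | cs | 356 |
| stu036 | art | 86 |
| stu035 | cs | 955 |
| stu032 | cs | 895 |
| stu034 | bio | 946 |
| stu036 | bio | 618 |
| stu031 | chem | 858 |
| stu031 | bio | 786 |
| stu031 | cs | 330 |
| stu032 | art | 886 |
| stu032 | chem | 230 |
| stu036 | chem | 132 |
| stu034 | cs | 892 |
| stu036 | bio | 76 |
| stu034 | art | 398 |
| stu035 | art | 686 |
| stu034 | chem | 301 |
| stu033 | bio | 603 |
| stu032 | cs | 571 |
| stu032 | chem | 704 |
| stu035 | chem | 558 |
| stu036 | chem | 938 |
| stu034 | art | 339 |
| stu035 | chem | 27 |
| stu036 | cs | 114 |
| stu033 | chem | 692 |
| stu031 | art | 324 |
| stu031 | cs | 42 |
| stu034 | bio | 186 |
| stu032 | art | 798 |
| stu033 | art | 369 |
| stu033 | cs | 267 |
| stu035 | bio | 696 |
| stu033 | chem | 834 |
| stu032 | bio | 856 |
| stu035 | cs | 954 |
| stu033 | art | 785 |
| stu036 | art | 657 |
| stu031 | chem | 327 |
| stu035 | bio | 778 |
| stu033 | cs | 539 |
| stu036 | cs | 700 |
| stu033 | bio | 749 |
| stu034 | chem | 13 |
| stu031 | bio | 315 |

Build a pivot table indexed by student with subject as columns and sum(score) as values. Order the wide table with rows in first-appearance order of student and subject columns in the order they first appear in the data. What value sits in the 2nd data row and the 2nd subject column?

With rows in first-appearance order of student, row 2 is student=stu032. subject columns in first-appearance order: art, bio, cs, chem; column 2 is bio.
Long rows with student=stu032, subject=bio: 88 + 856 = 944.

944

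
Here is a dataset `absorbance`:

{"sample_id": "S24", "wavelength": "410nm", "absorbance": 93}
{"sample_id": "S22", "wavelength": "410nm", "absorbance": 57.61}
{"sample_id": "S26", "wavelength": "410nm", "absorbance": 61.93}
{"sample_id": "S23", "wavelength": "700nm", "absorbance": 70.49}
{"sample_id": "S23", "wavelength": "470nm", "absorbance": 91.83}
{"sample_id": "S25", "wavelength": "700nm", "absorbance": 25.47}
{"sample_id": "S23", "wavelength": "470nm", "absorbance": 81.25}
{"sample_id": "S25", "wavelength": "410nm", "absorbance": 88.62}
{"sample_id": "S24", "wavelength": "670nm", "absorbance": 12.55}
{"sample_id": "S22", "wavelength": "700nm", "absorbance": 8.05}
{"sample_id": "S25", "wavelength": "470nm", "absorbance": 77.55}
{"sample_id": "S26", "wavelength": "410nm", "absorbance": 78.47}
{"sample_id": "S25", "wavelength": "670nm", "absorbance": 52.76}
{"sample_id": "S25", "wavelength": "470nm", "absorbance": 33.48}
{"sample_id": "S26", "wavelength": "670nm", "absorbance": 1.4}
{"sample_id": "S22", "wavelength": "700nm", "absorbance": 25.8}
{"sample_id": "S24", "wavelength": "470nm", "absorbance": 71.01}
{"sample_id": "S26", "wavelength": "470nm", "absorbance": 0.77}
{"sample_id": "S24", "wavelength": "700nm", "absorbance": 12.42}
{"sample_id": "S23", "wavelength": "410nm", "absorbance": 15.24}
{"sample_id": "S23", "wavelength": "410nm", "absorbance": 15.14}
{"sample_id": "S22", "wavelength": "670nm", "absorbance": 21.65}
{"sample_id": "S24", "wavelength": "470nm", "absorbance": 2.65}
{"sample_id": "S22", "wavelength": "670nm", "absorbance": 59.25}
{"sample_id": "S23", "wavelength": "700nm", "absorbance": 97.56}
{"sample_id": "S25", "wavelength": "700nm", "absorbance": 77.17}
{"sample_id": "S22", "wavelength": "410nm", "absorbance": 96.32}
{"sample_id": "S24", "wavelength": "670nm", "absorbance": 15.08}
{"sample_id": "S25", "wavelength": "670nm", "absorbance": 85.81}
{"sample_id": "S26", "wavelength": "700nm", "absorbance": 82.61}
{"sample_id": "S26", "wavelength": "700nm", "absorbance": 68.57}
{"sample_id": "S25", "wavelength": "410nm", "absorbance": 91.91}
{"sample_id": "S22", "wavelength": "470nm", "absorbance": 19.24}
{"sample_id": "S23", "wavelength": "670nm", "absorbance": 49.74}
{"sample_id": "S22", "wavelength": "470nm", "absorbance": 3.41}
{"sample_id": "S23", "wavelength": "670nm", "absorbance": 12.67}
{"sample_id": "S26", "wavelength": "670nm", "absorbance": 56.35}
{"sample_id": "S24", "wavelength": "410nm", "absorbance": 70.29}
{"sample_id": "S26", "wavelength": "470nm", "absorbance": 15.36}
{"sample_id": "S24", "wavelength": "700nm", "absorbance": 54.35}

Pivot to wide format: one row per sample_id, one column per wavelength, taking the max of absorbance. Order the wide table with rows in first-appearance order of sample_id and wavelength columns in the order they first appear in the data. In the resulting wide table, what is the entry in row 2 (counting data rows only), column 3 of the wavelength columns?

With rows in first-appearance order of sample_id, row 2 is sample_id=S22. wavelength columns in first-appearance order: 410nm, 700nm, 470nm, 670nm; column 3 is 470nm.
Long rows with sample_id=S22, wavelength=470nm: max(19.24, 3.41) = 19.24.

19.24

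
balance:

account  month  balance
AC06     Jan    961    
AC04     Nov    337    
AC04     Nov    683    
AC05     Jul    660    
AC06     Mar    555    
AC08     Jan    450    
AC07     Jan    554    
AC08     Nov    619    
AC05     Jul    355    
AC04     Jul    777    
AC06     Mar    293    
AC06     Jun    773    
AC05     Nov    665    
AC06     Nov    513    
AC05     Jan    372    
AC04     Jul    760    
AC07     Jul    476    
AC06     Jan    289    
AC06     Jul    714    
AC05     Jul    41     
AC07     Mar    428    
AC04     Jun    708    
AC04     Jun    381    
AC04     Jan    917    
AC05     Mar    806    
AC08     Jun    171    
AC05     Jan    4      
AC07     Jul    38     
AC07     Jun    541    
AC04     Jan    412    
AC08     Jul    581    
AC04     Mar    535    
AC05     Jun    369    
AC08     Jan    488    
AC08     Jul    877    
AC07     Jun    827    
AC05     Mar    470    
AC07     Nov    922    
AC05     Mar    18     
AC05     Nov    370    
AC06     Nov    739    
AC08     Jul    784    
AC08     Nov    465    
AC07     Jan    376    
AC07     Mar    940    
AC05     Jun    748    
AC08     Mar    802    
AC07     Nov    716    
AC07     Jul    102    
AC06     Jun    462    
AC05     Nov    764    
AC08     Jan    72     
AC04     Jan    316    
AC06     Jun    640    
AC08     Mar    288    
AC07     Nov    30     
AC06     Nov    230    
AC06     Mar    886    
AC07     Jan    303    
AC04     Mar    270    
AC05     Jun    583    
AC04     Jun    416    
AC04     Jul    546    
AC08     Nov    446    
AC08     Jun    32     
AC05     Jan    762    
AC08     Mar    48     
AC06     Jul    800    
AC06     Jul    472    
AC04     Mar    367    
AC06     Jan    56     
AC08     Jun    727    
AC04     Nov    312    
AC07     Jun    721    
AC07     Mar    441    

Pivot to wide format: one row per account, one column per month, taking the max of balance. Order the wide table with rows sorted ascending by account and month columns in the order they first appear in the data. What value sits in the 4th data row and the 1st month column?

With rows sorted ascending by account, row 4 is account=AC07. month columns in first-appearance order: Jan, Nov, Jul, Mar, Jun; column 1 is Jan.
Long rows with account=AC07, month=Jan: max(554, 376, 303) = 554.

554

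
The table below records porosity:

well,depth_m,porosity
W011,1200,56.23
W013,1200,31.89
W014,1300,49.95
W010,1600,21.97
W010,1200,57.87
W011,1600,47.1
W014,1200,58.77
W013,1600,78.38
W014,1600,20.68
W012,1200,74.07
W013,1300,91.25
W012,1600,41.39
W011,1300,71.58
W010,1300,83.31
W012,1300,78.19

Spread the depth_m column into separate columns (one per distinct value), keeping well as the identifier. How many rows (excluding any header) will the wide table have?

5 distinct well values → 5 rows.

5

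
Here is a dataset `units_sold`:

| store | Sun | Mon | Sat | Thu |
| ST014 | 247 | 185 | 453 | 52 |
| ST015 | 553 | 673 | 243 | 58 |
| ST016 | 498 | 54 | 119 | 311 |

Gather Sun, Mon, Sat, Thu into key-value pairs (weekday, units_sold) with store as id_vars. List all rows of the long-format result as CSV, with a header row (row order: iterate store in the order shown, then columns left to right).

Each (store, column) pair becomes one row: 3 × 4 = 12 rows.
For example, (ST014, Sun) → units_sold=247.

store,weekday,units_sold
ST014,Sun,247
ST014,Mon,185
ST014,Sat,453
ST014,Thu,52
ST015,Sun,553
ST015,Mon,673
ST015,Sat,243
ST015,Thu,58
ST016,Sun,498
ST016,Mon,54
ST016,Sat,119
ST016,Thu,311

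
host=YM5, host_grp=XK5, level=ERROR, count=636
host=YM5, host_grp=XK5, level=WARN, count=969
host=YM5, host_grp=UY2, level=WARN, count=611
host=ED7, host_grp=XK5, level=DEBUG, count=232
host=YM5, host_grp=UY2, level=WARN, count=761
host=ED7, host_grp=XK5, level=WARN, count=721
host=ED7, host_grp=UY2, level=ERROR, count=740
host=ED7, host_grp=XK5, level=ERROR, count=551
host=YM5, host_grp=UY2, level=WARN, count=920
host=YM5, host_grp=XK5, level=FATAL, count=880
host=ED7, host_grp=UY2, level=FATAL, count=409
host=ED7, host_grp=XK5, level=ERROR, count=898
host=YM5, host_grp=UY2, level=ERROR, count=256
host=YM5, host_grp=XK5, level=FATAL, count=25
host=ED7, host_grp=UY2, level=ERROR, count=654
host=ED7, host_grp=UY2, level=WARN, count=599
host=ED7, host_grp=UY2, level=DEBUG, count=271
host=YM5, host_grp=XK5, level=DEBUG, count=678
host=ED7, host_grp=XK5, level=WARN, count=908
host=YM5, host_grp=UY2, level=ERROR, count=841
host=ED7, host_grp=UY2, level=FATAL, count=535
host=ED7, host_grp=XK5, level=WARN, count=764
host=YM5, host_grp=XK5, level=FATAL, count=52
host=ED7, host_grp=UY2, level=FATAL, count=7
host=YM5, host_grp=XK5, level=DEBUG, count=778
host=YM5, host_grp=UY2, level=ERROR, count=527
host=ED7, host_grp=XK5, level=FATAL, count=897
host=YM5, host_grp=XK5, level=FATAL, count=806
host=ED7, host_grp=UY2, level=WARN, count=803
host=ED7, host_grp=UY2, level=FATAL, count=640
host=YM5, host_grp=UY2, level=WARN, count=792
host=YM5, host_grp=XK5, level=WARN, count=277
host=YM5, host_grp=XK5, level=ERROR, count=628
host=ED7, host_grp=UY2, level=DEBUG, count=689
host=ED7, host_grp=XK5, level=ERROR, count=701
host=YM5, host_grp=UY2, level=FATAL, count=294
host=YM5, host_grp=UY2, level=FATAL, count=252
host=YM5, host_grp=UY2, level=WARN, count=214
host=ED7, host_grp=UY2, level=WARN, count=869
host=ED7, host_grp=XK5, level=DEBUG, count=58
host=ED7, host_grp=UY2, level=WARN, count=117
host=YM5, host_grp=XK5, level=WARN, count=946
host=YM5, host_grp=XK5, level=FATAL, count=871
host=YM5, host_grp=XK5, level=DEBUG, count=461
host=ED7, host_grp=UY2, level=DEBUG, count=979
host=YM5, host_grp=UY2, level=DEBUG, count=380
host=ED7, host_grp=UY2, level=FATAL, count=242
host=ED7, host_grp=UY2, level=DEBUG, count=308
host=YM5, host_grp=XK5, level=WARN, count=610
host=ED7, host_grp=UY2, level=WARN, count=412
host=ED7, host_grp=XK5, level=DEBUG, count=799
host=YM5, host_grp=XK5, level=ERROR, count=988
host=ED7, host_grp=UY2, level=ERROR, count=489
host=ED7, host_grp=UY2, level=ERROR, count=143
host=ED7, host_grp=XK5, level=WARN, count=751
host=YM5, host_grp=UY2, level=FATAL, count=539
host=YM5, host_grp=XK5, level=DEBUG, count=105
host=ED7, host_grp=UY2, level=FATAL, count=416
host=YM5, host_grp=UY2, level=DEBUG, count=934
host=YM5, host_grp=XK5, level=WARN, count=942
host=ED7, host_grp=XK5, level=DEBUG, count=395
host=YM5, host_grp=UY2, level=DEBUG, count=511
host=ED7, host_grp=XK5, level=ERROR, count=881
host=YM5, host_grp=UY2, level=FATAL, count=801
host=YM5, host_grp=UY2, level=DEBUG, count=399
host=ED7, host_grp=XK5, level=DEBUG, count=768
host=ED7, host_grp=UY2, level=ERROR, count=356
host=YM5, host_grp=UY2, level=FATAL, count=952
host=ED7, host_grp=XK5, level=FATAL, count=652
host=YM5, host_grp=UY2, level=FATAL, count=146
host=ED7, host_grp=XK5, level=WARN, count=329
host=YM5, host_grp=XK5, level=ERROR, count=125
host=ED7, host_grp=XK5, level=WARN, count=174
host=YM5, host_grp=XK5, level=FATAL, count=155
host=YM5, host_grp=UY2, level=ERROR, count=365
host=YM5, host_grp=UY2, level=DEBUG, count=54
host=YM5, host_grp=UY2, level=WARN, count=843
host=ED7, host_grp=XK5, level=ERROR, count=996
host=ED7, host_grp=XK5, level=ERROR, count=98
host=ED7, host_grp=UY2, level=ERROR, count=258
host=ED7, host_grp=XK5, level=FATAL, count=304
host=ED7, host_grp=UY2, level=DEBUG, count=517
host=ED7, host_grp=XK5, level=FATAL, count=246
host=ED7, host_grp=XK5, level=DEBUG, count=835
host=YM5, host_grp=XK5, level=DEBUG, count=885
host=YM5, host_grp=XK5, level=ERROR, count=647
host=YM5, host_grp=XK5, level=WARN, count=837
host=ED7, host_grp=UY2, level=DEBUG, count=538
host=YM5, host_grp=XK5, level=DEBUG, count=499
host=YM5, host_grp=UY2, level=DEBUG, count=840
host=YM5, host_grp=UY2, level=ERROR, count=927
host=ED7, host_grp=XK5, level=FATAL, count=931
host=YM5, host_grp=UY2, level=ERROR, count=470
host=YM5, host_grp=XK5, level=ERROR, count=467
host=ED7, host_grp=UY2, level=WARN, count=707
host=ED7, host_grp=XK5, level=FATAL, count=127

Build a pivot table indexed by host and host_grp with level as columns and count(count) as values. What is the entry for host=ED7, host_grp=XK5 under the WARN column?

6

Rows with host=ED7, host_grp=XK5 and level=WARN: count values are 721, 908, 764, 751, 329, 174.
6 rows match — count = 6.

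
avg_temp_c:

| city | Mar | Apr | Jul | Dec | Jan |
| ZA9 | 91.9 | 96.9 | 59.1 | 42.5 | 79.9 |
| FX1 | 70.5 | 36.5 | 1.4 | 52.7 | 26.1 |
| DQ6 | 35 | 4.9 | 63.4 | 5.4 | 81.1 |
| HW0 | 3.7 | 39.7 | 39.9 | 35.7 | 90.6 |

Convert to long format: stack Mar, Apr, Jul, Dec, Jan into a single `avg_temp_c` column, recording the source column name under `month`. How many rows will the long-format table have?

20

4 city values × 5 melted columns = 20 rows.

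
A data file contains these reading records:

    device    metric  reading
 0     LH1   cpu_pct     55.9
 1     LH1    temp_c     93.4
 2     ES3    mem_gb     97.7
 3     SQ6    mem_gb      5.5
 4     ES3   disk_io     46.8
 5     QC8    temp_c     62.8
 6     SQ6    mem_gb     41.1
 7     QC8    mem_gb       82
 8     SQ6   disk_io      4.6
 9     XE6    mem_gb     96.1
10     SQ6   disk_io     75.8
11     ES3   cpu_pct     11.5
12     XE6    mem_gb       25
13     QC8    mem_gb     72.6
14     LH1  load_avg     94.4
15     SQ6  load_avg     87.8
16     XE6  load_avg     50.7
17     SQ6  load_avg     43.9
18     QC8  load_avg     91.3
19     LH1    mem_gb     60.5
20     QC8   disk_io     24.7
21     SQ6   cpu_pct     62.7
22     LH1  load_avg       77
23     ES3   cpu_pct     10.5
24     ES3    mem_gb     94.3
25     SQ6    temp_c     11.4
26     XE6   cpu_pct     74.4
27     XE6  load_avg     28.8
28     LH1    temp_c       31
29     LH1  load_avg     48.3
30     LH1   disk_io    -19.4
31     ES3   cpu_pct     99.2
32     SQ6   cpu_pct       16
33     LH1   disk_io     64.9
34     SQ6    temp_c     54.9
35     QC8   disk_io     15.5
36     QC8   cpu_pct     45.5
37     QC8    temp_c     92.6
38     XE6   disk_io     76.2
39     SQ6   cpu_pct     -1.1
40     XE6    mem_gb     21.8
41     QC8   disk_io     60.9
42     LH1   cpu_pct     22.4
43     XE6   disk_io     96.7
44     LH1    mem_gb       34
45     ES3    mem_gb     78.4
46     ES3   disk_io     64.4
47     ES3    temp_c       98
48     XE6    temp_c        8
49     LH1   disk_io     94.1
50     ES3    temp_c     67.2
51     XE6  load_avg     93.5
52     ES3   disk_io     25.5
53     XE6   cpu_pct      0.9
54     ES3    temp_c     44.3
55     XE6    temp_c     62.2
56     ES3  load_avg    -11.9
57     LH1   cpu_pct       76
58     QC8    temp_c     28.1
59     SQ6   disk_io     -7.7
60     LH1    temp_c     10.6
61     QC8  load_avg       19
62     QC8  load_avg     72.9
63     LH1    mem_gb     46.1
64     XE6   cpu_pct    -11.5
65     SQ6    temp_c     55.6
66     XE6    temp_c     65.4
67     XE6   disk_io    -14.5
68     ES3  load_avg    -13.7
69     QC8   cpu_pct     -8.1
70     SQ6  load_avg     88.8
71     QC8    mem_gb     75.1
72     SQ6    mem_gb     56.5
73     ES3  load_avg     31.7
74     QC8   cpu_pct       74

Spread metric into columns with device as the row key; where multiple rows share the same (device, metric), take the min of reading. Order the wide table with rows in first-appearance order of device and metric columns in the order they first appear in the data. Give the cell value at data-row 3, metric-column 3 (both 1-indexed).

With rows in first-appearance order of device, row 3 is device=SQ6. metric columns in first-appearance order: cpu_pct, temp_c, mem_gb, disk_io, load_avg; column 3 is mem_gb.
Long rows with device=SQ6, metric=mem_gb: min(5.5, 41.1, 56.5) = 5.5.

5.5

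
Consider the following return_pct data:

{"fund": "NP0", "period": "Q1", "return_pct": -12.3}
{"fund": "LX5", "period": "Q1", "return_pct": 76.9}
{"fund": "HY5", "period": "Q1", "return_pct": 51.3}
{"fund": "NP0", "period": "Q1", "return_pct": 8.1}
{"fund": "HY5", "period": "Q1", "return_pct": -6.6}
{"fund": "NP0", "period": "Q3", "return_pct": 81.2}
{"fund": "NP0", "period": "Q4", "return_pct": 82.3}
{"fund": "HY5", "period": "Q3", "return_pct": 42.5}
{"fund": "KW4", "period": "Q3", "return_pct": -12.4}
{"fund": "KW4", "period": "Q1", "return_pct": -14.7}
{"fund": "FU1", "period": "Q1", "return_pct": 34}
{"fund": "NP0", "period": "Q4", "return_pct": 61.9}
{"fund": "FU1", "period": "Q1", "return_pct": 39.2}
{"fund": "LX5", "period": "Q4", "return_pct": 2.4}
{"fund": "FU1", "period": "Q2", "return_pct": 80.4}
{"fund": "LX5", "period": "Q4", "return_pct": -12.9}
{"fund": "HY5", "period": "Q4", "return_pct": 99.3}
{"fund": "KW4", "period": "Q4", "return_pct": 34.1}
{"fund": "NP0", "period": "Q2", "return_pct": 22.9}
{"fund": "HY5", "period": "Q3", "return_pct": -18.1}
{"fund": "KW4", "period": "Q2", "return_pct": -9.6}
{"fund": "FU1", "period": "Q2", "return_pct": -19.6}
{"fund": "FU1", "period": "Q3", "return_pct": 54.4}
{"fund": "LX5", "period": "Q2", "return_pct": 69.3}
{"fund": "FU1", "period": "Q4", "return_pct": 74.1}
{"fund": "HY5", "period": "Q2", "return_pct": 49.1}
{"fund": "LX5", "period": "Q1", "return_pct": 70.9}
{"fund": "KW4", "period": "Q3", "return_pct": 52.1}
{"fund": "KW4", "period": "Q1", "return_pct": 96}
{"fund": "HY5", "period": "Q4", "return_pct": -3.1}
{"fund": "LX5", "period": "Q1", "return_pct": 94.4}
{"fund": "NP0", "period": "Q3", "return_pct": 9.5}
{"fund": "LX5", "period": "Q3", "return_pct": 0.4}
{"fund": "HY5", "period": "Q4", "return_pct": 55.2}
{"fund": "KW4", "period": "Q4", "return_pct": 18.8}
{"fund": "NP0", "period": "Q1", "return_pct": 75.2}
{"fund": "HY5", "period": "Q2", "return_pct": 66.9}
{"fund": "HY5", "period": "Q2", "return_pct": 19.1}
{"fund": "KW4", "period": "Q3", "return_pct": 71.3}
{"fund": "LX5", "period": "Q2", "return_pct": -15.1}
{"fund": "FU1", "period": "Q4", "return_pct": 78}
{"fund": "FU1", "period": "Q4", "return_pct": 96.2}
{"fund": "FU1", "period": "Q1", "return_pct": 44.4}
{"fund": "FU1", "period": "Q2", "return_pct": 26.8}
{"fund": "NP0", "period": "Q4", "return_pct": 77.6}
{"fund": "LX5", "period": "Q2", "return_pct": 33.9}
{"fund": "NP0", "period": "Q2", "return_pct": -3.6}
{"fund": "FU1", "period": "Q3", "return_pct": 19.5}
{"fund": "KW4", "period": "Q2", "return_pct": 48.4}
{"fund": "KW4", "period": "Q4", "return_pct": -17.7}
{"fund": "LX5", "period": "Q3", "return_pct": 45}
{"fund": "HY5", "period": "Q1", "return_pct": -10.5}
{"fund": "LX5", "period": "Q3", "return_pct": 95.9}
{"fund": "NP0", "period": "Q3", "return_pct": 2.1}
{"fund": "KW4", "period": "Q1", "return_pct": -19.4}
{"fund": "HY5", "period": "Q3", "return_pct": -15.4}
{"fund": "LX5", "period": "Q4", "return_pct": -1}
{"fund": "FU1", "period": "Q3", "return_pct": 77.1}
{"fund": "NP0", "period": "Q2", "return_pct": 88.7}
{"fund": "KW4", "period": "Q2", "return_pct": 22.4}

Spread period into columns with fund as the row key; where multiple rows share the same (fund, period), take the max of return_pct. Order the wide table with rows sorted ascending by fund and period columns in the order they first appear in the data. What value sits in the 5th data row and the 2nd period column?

81.2

With rows sorted ascending by fund, row 5 is fund=NP0. period columns in first-appearance order: Q1, Q3, Q4, Q2; column 2 is Q3.
Long rows with fund=NP0, period=Q3: max(81.2, 9.5, 2.1) = 81.2.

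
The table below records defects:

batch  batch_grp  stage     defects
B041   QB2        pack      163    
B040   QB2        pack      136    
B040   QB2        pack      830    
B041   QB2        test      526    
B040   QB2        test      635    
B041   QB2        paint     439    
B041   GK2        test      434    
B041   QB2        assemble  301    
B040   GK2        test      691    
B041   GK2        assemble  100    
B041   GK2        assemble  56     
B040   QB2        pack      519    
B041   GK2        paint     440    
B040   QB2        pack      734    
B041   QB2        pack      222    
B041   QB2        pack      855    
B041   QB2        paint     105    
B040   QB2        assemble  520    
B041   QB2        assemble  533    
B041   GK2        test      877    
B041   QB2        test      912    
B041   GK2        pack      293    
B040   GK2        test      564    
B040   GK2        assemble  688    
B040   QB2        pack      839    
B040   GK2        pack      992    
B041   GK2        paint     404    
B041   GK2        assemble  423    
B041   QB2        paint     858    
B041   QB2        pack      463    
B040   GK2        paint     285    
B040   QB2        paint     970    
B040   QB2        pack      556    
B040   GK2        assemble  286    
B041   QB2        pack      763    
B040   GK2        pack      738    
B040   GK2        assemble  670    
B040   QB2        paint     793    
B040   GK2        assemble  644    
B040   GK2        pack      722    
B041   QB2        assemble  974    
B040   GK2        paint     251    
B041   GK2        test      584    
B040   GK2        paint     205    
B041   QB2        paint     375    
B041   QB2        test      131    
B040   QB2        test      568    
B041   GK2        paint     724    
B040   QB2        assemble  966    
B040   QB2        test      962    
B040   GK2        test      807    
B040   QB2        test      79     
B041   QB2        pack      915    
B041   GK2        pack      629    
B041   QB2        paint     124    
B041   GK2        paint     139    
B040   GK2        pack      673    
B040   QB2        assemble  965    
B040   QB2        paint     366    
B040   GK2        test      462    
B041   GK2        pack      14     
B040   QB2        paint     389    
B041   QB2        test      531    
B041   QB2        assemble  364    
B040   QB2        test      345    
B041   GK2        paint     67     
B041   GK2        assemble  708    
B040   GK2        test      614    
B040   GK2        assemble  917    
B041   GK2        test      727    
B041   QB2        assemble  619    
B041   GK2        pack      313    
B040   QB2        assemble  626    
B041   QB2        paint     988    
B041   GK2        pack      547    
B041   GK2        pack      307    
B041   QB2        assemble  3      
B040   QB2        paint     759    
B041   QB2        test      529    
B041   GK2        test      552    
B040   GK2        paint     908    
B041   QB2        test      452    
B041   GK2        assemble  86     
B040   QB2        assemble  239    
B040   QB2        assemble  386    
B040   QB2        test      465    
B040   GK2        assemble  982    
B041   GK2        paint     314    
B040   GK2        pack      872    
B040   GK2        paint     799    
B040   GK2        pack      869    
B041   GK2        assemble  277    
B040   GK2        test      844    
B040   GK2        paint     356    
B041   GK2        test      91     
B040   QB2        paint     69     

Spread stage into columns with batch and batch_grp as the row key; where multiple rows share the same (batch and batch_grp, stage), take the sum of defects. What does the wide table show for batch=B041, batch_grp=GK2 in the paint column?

Rows with batch=B041, batch_grp=GK2 and stage=paint: defects values are 440, 404, 724, 139, 67, 314.
440 + 404 + 724 + 139 + 67 + 314 = 2088.

2088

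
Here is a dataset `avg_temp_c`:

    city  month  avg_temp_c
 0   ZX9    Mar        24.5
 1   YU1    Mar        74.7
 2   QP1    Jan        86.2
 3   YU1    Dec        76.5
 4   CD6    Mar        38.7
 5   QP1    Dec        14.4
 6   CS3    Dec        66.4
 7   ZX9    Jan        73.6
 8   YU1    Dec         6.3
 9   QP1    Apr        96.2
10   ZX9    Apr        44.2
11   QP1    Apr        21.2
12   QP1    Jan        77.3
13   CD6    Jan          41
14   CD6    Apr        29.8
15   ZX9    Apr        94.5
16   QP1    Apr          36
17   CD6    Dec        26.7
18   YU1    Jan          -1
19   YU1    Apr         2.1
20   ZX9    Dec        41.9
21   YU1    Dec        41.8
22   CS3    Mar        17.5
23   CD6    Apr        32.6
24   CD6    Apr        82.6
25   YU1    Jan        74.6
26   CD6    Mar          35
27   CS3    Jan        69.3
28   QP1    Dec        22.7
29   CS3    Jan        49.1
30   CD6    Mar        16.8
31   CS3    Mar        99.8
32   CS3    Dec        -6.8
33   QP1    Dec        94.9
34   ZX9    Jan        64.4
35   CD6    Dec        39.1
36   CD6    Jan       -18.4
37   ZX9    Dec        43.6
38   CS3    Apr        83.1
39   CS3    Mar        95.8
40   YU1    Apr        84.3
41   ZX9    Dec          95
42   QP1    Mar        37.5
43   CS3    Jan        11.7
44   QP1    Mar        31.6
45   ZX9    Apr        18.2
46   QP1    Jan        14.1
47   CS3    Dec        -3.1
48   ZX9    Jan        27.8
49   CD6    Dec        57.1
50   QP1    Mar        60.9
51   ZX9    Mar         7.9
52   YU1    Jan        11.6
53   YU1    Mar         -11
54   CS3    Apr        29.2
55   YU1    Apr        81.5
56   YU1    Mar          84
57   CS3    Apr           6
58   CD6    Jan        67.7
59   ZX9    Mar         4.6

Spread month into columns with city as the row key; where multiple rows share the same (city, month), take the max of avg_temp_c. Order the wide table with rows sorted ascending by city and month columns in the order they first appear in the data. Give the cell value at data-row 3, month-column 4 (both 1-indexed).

96.2

With rows sorted ascending by city, row 3 is city=QP1. month columns in first-appearance order: Mar, Jan, Dec, Apr; column 4 is Apr.
Long rows with city=QP1, month=Apr: max(96.2, 21.2, 36) = 96.2.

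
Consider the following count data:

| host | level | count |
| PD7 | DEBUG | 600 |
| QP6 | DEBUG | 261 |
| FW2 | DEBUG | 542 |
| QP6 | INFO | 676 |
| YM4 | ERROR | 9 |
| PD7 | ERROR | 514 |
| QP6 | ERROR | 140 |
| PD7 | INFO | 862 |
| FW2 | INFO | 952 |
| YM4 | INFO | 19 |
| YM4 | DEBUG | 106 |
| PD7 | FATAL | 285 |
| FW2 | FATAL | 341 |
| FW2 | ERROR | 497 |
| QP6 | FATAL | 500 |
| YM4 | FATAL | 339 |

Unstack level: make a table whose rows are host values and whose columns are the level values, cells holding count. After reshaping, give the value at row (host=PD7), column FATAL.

285

Wide layout: rows indexed by host, columns are the 4 distinct level values (DEBUG, INFO, ERROR, FATAL).
Cell (host=PD7, level=FATAL) draws from the long row where host=PD7 and level=FATAL, which has count=285.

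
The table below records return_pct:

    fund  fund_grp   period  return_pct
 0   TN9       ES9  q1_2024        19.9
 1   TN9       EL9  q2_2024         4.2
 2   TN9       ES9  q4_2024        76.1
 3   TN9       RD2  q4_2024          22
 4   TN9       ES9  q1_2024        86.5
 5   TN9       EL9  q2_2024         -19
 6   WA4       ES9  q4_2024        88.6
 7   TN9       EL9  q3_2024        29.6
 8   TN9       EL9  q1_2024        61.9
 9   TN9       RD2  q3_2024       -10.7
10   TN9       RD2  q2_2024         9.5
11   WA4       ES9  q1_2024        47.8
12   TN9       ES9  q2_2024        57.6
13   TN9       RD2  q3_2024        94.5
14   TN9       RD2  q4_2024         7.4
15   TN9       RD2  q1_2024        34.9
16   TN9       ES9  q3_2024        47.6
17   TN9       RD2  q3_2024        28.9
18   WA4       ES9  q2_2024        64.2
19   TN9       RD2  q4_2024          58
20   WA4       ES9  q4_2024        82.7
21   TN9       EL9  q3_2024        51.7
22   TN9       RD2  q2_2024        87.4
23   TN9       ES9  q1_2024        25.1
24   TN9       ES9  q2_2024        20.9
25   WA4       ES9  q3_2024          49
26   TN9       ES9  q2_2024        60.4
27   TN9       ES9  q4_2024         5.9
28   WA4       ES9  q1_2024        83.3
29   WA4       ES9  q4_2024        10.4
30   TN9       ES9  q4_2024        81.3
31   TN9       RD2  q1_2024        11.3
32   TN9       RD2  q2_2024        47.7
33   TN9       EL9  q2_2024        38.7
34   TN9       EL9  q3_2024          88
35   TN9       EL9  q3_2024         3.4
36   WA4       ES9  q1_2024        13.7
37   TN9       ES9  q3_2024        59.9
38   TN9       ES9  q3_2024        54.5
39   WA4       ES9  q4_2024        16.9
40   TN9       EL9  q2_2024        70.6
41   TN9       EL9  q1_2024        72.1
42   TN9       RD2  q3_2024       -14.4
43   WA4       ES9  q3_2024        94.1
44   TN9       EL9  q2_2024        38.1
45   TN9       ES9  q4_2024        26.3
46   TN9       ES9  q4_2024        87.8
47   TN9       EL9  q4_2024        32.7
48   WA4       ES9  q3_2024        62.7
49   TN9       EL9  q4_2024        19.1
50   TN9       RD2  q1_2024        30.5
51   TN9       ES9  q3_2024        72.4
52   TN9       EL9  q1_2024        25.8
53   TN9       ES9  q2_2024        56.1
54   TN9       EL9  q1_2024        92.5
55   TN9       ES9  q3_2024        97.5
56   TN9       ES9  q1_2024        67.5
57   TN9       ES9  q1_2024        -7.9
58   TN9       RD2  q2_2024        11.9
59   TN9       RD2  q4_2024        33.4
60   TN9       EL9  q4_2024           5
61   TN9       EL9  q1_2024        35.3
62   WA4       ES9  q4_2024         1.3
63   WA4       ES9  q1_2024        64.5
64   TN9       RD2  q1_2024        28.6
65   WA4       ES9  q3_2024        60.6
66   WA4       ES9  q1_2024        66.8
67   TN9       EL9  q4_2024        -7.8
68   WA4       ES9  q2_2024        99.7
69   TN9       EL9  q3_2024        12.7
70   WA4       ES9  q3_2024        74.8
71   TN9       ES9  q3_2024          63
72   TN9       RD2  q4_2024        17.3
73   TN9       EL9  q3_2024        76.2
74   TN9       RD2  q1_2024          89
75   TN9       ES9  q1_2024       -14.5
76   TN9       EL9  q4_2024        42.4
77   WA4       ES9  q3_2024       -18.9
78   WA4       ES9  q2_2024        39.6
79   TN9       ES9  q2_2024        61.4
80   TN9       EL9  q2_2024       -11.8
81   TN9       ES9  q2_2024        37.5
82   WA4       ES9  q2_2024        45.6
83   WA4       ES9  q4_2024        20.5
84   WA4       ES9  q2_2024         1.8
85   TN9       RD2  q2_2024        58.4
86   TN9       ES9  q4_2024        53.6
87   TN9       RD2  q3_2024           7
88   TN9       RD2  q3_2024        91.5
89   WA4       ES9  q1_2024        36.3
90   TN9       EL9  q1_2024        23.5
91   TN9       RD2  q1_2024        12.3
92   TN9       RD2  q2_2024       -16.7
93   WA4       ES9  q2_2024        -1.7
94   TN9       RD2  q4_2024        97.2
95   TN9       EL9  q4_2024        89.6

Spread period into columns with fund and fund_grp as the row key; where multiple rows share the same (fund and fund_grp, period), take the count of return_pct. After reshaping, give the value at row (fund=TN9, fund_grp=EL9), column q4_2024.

Rows with fund=TN9, fund_grp=EL9 and period=q4_2024: return_pct values are 32.7, 19.1, 5, -7.8, 42.4, 89.6.
6 rows match — count = 6.

6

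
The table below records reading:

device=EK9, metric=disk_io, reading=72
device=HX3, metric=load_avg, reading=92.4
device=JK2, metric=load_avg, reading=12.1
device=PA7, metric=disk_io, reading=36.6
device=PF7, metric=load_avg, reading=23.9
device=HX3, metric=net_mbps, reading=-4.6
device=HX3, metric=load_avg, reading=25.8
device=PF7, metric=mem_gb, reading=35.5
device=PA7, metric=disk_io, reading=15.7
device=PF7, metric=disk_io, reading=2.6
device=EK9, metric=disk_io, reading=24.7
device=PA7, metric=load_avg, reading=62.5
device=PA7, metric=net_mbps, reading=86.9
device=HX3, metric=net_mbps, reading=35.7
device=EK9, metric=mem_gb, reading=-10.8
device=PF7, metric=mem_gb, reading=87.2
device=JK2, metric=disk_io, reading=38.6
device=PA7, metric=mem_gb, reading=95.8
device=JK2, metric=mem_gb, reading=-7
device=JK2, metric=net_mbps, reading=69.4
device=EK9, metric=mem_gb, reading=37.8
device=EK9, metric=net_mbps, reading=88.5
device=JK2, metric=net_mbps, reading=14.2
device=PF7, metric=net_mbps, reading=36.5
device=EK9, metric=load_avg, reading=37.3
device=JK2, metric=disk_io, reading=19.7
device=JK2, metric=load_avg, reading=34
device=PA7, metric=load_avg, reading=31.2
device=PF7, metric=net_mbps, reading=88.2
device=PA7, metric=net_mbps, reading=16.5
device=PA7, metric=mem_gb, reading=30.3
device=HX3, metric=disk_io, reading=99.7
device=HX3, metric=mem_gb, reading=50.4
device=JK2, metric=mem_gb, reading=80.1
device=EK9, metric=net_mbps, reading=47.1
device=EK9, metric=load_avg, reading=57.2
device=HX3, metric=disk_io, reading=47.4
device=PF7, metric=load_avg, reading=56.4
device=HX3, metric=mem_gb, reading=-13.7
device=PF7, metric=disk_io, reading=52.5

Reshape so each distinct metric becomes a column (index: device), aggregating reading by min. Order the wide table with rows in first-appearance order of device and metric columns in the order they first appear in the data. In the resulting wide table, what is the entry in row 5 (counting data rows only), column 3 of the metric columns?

36.5

With rows in first-appearance order of device, row 5 is device=PF7. metric columns in first-appearance order: disk_io, load_avg, net_mbps, mem_gb; column 3 is net_mbps.
Long rows with device=PF7, metric=net_mbps: min(36.5, 88.2) = 36.5.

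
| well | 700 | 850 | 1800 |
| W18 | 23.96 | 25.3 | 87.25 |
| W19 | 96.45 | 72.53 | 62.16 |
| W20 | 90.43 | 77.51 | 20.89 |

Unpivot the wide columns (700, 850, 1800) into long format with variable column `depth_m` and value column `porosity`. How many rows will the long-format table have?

9

3 well values × 3 melted columns = 9 rows.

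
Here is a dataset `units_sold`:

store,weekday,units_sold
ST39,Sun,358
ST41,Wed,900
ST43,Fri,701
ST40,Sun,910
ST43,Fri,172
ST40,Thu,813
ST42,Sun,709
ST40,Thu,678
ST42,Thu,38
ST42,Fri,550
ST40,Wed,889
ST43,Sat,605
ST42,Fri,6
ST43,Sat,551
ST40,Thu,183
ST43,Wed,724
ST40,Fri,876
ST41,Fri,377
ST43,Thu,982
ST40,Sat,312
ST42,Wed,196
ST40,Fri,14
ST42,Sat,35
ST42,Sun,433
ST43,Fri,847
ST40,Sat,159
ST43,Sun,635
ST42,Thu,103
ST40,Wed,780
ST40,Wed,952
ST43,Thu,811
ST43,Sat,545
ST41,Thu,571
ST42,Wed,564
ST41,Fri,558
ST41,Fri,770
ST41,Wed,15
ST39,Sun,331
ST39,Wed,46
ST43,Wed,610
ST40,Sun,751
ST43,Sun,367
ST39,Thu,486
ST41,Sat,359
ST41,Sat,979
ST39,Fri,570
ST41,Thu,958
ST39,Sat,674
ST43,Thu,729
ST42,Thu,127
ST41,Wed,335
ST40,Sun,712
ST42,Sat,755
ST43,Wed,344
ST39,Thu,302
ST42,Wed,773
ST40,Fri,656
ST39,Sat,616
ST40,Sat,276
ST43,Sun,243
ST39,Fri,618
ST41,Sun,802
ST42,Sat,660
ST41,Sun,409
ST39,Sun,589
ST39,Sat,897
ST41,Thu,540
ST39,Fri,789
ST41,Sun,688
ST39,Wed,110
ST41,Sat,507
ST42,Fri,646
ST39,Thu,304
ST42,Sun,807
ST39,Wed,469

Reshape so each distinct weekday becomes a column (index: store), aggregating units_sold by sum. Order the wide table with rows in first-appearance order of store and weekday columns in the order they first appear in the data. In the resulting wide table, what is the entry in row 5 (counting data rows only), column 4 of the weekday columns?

268

With rows in first-appearance order of store, row 5 is store=ST42. weekday columns in first-appearance order: Sun, Wed, Fri, Thu, Sat; column 4 is Thu.
Long rows with store=ST42, weekday=Thu: 38 + 103 + 127 = 268.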